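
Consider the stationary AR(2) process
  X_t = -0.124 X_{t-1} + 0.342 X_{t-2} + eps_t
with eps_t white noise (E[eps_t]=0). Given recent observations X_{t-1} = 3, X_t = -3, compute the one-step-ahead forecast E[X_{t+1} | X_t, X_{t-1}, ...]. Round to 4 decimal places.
E[X_{t+1} \mid \mathcal F_t] = 1.3980

For an AR(p) model X_t = c + sum_i phi_i X_{t-i} + eps_t, the
one-step-ahead conditional mean is
  E[X_{t+1} | X_t, ...] = c + sum_i phi_i X_{t+1-i}.
Substitute known values:
  E[X_{t+1} | ...] = (-0.124) * (-3) + (0.342) * (3)
                   = 1.3980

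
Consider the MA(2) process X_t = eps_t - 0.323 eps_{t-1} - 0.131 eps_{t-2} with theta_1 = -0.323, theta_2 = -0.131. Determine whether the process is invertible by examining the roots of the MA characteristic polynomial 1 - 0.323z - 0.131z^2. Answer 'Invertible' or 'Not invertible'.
\text{Invertible}

The MA(q) characteristic polynomial is P(z) = 1 - 0.323z - 0.131z^2.
Invertibility requires all roots to lie outside the unit circle, i.e. |z| > 1 for every root.
Set 1 + (-0.323) z + (-0.131) z^2 = 0, i.e. a z^2 + b z + c = 0 with a = -0.131, b = -0.323, c = 1.
Discriminant D = b^2 - 4ac = (-0.323)^2 - 4*(-0.131)*1 = 0.104329 - (-0.524) = 0.628329.
D >= 0, so the roots are real: z = (-b +/- sqrt(D)) / (2a) = (0.323 +/- 0.792672) / (-0.262).
  z_1 = (0.323 + 0.792672) / (-0.262) = -4.2583,   |z_1| = 4.2583.
  z_2 = (0.323 - 0.792672) / (-0.262) = 1.7926,   |z_2| = 1.7926.
Moduli of all roots: 4.2583, 1.7926.
All moduli strictly greater than 1? Yes.
Verdict: Invertible.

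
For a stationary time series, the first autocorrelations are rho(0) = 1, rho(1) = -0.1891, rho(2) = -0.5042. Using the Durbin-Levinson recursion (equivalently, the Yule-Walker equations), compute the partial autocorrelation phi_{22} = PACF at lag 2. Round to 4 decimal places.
\phi_{22} = -0.5600

The PACF at lag k is phi_{kk}, the last component of the solution
to the Yule-Walker system G_k phi = r_k where
  (G_k)_{ij} = rho(|i - j|), (r_k)_i = rho(i), i,j = 1..k.
Equivalently, Durbin-Levinson gives phi_{kk} iteratively:
  phi_{11} = rho(1)
  phi_{kk} = [rho(k) - sum_{j=1..k-1} phi_{k-1,j} rho(k-j)]
            / [1 - sum_{j=1..k-1} phi_{k-1,j} rho(j)],
  phi_{k,j} = phi_{k-1,j} - phi_{kk} phi_{k-1,k-j},  j = 1..k-1.
Step k = 1:
  phi_11 = rho(1) = -0.1891.
Step k = 2:
  phi_22 = [rho(2) - phi_11 rho(1)] / [1 - phi_11 rho(1)] = [-0.5042 - (-0.1891)(-0.1891)] / [1 - (-0.1891)(-0.1891)]
         = -0.53995881 / 0.96424119 = -0.56.
Therefore phi_{22} = -0.5600.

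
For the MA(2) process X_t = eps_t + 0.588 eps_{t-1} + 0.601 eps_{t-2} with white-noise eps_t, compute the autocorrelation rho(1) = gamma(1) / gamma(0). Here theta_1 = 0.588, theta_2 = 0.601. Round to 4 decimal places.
\rho(1) = 0.5515

For an MA(q) process with theta_0 = 1, the autocovariance is
  gamma(k) = sigma^2 * sum_{i=0..q-k} theta_i * theta_{i+k},
and rho(k) = gamma(k) / gamma(0). Sigma^2 cancels.
  numerator   = (1)*(0.588) + (0.588)*(0.601) = 0.941388.
  denominator = (1)^2 + (0.588)^2 + (0.601)^2 = 1.706945.
  rho(1) = 0.941388 / 1.706945 = 0.5515.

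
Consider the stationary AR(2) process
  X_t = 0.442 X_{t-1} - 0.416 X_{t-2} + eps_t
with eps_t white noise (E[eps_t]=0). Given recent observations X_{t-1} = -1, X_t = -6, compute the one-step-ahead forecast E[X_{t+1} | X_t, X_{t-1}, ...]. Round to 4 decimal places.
E[X_{t+1} \mid \mathcal F_t] = -2.2360

For an AR(p) model X_t = c + sum_i phi_i X_{t-i} + eps_t, the
one-step-ahead conditional mean is
  E[X_{t+1} | X_t, ...] = c + sum_i phi_i X_{t+1-i}.
Substitute known values:
  E[X_{t+1} | ...] = (0.442) * (-6) + (-0.416) * (-1)
                   = -2.2360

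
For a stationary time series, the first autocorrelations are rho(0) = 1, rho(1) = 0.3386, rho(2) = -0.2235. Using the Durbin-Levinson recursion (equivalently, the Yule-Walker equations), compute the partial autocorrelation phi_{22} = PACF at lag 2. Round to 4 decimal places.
\phi_{22} = -0.3819

The PACF at lag k is phi_{kk}, the last component of the solution
to the Yule-Walker system G_k phi = r_k where
  (G_k)_{ij} = rho(|i - j|), (r_k)_i = rho(i), i,j = 1..k.
Equivalently, Durbin-Levinson gives phi_{kk} iteratively:
  phi_{11} = rho(1)
  phi_{kk} = [rho(k) - sum_{j=1..k-1} phi_{k-1,j} rho(k-j)]
            / [1 - sum_{j=1..k-1} phi_{k-1,j} rho(j)],
  phi_{k,j} = phi_{k-1,j} - phi_{kk} phi_{k-1,k-j},  j = 1..k-1.
Step k = 1:
  phi_11 = rho(1) = 0.3386.
Step k = 2:
  phi_22 = [rho(2) - phi_11 rho(1)] / [1 - phi_11 rho(1)] = [-0.2235 - (0.3386)(0.3386)] / [1 - (0.3386)(0.3386)]
         = -0.33814996 / 0.88535004 = -0.3819.
Therefore phi_{22} = -0.3819.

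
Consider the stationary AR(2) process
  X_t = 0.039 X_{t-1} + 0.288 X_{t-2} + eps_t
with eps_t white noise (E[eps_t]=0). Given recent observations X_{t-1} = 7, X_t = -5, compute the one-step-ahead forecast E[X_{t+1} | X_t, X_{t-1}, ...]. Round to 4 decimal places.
E[X_{t+1} \mid \mathcal F_t] = 1.8210

For an AR(p) model X_t = c + sum_i phi_i X_{t-i} + eps_t, the
one-step-ahead conditional mean is
  E[X_{t+1} | X_t, ...] = c + sum_i phi_i X_{t+1-i}.
Substitute known values:
  E[X_{t+1} | ...] = (0.039) * (-5) + (0.288) * (7)
                   = 1.8210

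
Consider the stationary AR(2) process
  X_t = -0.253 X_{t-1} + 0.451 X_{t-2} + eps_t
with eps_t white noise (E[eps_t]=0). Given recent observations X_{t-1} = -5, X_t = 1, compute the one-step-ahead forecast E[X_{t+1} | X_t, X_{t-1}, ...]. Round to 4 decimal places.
E[X_{t+1} \mid \mathcal F_t] = -2.5080

For an AR(p) model X_t = c + sum_i phi_i X_{t-i} + eps_t, the
one-step-ahead conditional mean is
  E[X_{t+1} | X_t, ...] = c + sum_i phi_i X_{t+1-i}.
Substitute known values:
  E[X_{t+1} | ...] = (-0.253) * (1) + (0.451) * (-5)
                   = -2.5080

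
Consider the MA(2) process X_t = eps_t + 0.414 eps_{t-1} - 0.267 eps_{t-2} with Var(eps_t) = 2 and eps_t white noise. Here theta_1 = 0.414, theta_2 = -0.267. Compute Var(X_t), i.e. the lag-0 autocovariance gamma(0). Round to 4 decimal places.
\gamma(0) = 2.4854

For an MA(q) process X_t = eps_t + sum_i theta_i eps_{t-i} with
Var(eps_t) = sigma^2, the variance is
  gamma(0) = sigma^2 * (1 + sum_i theta_i^2).
  sum_i theta_i^2 = (0.414)^2 + (-0.267)^2 = 0.171396 + 0.071289 = 0.242685.
  gamma(0) = 2 * (1 + 0.242685) = 2 * 1.242685 = 2.48537, which rounds to 2.4854.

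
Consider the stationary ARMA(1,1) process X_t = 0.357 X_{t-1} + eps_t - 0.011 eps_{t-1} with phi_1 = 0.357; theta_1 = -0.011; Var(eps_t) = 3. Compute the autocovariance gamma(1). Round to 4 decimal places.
\gamma(1) = 1.1849

Multiply the model equation by X_{t-k} and take expectations. With theta_0 = psi_0 = 1 and psi_j the MA(infinity) weights, this gives
  gamma(k) - sum_i phi_i gamma(k-i) = c_k,
  c_k = sigma^2 * sum_{j=k..q} theta_j psi_{j-k}   (c_k = 0 for k > q),
using gamma(-m) = gamma(m).
psi-weights needed (psi_j = theta_j + sum_i phi_i psi_{j-i}):
  psi_1 = theta_1 + phi_1 = -0.011 + (0.357) = 0.346
Right-hand sides:
  c_0 = sigma^2 (1 + theta_1 psi_1) = 3 * (1 + (-0.011)(0.346)) = 3 * 0.996194 = 2.988582
  c_1 = sigma^2 theta_1 = 3 * (-0.011) = -0.033
  c_2 = 0
Equations for k = 0 and k = 1 (AR order 1):
  gamma(0) = phi_1 gamma(1) + c_0
  gamma(1) = phi_1 gamma(0) + c_1
Substituting the second into the first: gamma(0) (1 - phi_1^2) = c_0 + phi_1 c_1, so
  gamma(0) = (c_0 + phi_1 c_1) / (1 - phi_1^2) = (2.988582 + (0.357)(-0.033)) / (1 - (0.357)^2) = 2.976801 / 0.872551 = 3.411607.
  gamma(1) = phi_1 gamma(0) + c_1 = (0.357)(3.411607) + (-0.033) = 1.184944.
Therefore gamma(1) = 1.1849 (to 4 decimal places).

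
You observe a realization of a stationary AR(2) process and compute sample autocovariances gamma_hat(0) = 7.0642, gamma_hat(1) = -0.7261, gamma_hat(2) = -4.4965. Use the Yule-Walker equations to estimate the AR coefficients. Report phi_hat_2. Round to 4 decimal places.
\hat\phi_{2} = -0.6540

The Yule-Walker equations for an AR(p) process read, in matrix form,
  Gamma_p phi = r_p,   with   (Gamma_p)_{ij} = gamma(|i - j|),
                       (r_p)_i = gamma(i),   i,j = 1..p.
Substitute the sample gammas (Toeplitz matrix and right-hand side of size 2):
  Gamma_p = [[7.0642, -0.7261], [-0.7261, 7.0642]]
  r_p     = [-0.7261, -4.4965]
Written out:
  7.0642 phi_1 - 0.7261 phi_2 = -0.7261
  -0.7261 phi_1 + 7.0642 phi_2 = -4.4965
Solve by Cramer's rule:
  det = gamma(0)^2 - gamma(1)^2 = (7.0642)^2 - (-0.7261)^2 = 49.90292164 - 0.52722121 = 49.37570043
  phi_hat_1 = [gamma(1) gamma(0) - gamma(1) gamma(2)] / det = [(-0.7261)(7.0642) - (-0.7261)(-4.4965)] / 49.37570043 = -8.39422427 / 49.37570043 = -0.17
  phi_hat_2 = [gamma(0) gamma(2) - gamma(1)^2] / det = [(7.0642)(-4.4965) - (-0.7261)^2] / 49.37570043 = -32.29139651 / 49.37570043 = -0.654
So phi_hat = [-0.1700, -0.6540].
Therefore phi_hat_2 = -0.6540.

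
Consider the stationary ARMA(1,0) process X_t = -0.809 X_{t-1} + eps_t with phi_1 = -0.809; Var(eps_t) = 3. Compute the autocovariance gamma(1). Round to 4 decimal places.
\gamma(1) = -7.0242

Multiply the model equation by X_{t-k} and take expectations. With theta_0 = psi_0 = 1 and psi_j the MA(infinity) weights, this gives
  gamma(k) - sum_i phi_i gamma(k-i) = c_k,
  c_k = sigma^2 * sum_{j=k..q} theta_j psi_{j-k}   (c_k = 0 for k > q),
using gamma(-m) = gamma(m).
Pure AR (q = 0): c_0 = sigma^2 = 3, c_k = 0 for k >= 1.
Equations for k = 0 and k = 1 (AR order 1):
  gamma(0) = phi_1 gamma(1) + c_0
  gamma(1) = phi_1 gamma(0) + c_1
Substituting the second into the first: gamma(0) (1 - phi_1^2) = c_0 + phi_1 c_1, so
  gamma(0) = c_0 / (1 - phi_1^2) = 3 / (1 - (-0.809)^2) = 3 / 0.345519 = 8.682591.
  gamma(1) = phi_1 gamma(0) = (-0.809)(8.682591) = -7.024216.
Therefore gamma(1) = -7.0242 (to 4 decimal places).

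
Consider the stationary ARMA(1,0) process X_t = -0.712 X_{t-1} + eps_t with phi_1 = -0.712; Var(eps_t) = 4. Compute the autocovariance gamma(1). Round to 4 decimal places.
\gamma(1) = -5.7762

Multiply the model equation by X_{t-k} and take expectations. With theta_0 = psi_0 = 1 and psi_j the MA(infinity) weights, this gives
  gamma(k) - sum_i phi_i gamma(k-i) = c_k,
  c_k = sigma^2 * sum_{j=k..q} theta_j psi_{j-k}   (c_k = 0 for k > q),
using gamma(-m) = gamma(m).
Pure AR (q = 0): c_0 = sigma^2 = 4, c_k = 0 for k >= 1.
Equations for k = 0 and k = 1 (AR order 1):
  gamma(0) = phi_1 gamma(1) + c_0
  gamma(1) = phi_1 gamma(0) + c_1
Substituting the second into the first: gamma(0) (1 - phi_1^2) = c_0 + phi_1 c_1, so
  gamma(0) = c_0 / (1 - phi_1^2) = 4 / (1 - (-0.712)^2) = 4 / 0.493056 = 8.112669.
  gamma(1) = phi_1 gamma(0) = (-0.712)(8.112669) = -5.77622.
Therefore gamma(1) = -5.7762 (to 4 decimal places).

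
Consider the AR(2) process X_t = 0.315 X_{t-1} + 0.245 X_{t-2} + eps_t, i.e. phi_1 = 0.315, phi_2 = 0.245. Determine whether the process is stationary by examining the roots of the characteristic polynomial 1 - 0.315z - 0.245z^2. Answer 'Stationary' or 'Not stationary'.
\text{Stationary}

The AR(p) characteristic polynomial is P(z) = 1 - 0.315z - 0.245z^2.
Stationarity requires all roots to lie outside the unit circle, i.e. |z| > 1 for every root.
Set 1 + (-0.315) z + (-0.245) z^2 = 0, i.e. a z^2 + b z + c = 0 with a = -0.245, b = -0.315, c = 1.
Discriminant D = b^2 - 4ac = (-0.315)^2 - 4*(-0.245)*1 = 0.099225 - (-0.98) = 1.079225.
D >= 0, so the roots are real: z = (-b +/- sqrt(D)) / (2a) = (0.315 +/- 1.038858) / (-0.49).
  z_1 = (0.315 + 1.038858) / (-0.49) = -2.763,   |z_1| = 2.763.
  z_2 = (0.315 - 1.038858) / (-0.49) = 1.4773,   |z_2| = 1.4773.
Moduli of all roots: 2.7630, 1.4773.
All moduli strictly greater than 1? Yes.
Verdict: Stationary.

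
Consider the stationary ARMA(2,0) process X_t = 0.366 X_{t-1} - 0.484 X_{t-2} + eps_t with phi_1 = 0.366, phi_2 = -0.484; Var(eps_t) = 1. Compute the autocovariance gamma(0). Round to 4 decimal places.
\gamma(0) = 1.3905

Multiply the model equation by X_{t-k} and take expectations. With theta_0 = psi_0 = 1 and psi_j the MA(infinity) weights, this gives
  gamma(k) - sum_i phi_i gamma(k-i) = c_k,
  c_k = sigma^2 * sum_{j=k..q} theta_j psi_{j-k}   (c_k = 0 for k > q),
using gamma(-m) = gamma(m).
Pure AR (q = 0): c_0 = sigma^2 = 1, c_k = 0 for k >= 1.
Equations for k = 0, 1, 2 (AR order 2, c_2 = 0):
  (E0) gamma(0) = phi_1 gamma(1) + phi_2 gamma(2) + c_0
  (E1) gamma(1) = phi_1 gamma(0) + phi_2 gamma(1) + c_1
  (E2) gamma(2) = phi_1 gamma(1) + phi_2 gamma(0)
From (E1): gamma(1) = A gamma(0) + B with
  A = phi_1 / (1 - phi_2) = 0.366 / 1.484 = 0.246631,   B = c_1 / (1 - phi_2) = 0 / 1.484 = 0.
Insert (E2) into (E0): gamma(0) (1 - phi_2^2) = phi_1 (1 + phi_2) gamma(1) + c_0.
  phi_1 (1 + phi_2) = (0.366)(0.516) = 0.188856,   1 - phi_2^2 = 0.765744.
Replace gamma(1) by A gamma(0) + B and collect gamma(0):
  gamma(0) [0.765744 - (0.188856)(0.246631)] = c_0 = 1
  gamma(0) * 0.719166 = 1
  gamma(0) = 1 / 0.719166 = 1.390499.
Therefore gamma(0) = 1.3905 (to 4 decimal places).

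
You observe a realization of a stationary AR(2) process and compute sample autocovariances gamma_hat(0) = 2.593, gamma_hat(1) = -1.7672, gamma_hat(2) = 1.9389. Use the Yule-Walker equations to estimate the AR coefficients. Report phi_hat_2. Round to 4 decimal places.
\hat\phi_{2} = 0.5290

The Yule-Walker equations for an AR(p) process read, in matrix form,
  Gamma_p phi = r_p,   with   (Gamma_p)_{ij} = gamma(|i - j|),
                       (r_p)_i = gamma(i),   i,j = 1..p.
Substitute the sample gammas (Toeplitz matrix and right-hand side of size 2):
  Gamma_p = [[2.593, -1.7672], [-1.7672, 2.593]]
  r_p     = [-1.7672, 1.9389]
Written out:
  2.593 phi_1 - 1.7672 phi_2 = -1.7672
  -1.7672 phi_1 + 2.593 phi_2 = 1.9389
Solve by Cramer's rule:
  det = gamma(0)^2 - gamma(1)^2 = (2.593)^2 - (-1.7672)^2 = 6.723649 - 3.12299584 = 3.60065316
  phi_hat_1 = [gamma(1) gamma(0) - gamma(1) gamma(2)] / det = [(-1.7672)(2.593) - (-1.7672)(1.9389)] / 3.60065316 = -1.15592552 / 3.60065316 = -0.321
  phi_hat_2 = [gamma(0) gamma(2) - gamma(1)^2] / det = [(2.593)(1.9389) - (-1.7672)^2] / 3.60065316 = 1.90457186 / 3.60065316 = 0.529
So phi_hat = [-0.3210, 0.5290].
Therefore phi_hat_2 = 0.5290.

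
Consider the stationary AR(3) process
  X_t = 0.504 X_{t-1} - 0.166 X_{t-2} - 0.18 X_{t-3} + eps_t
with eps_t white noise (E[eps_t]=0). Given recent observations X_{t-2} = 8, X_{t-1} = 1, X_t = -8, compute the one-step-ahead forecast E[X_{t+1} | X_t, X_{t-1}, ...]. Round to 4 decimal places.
E[X_{t+1} \mid \mathcal F_t] = -5.6380

For an AR(p) model X_t = c + sum_i phi_i X_{t-i} + eps_t, the
one-step-ahead conditional mean is
  E[X_{t+1} | X_t, ...] = c + sum_i phi_i X_{t+1-i}.
Substitute known values:
  E[X_{t+1} | ...] = (0.504) * (-8) + (-0.166) * (1) + (-0.18) * (8)
                   = -5.6380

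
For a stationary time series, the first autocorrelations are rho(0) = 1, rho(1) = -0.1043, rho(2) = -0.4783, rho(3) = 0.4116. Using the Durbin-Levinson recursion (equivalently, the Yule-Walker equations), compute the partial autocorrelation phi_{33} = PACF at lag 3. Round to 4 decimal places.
\phi_{33} = 0.3820

The PACF at lag k is phi_{kk}, the last component of the solution
to the Yule-Walker system G_k phi = r_k where
  (G_k)_{ij} = rho(|i - j|), (r_k)_i = rho(i), i,j = 1..k.
Equivalently, Durbin-Levinson gives phi_{kk} iteratively:
  phi_{11} = rho(1)
  phi_{kk} = [rho(k) - sum_{j=1..k-1} phi_{k-1,j} rho(k-j)]
            / [1 - sum_{j=1..k-1} phi_{k-1,j} rho(j)],
  phi_{k,j} = phi_{k-1,j} - phi_{kk} phi_{k-1,k-j},  j = 1..k-1.
Step k = 1:
  phi_11 = rho(1) = -0.1043.
Step k = 2:
  phi_22 = [rho(2) - phi_11 rho(1)] / [1 - phi_11 rho(1)] = [-0.4783 - (-0.1043)(-0.1043)] / [1 - (-0.1043)(-0.1043)]
         = -0.48917849 / 0.98912151 = -0.494559.
  Update: phi_21 = phi_11 - phi_22 phi_11 = -0.1043 - (-0.494559)(-0.1043) = -0.155882.
Step k = 3:
  phi_33 = [rho(3) - phi_21 rho(2) - phi_22 rho(1)] / [1 - phi_21 rho(1) - phi_22 rho(2)]
    numerator   = 0.4116 - (-0.155882)(-0.4783) - (-0.494559)(-0.1043) = 0.28545897
    denominator = 1 - (-0.155882)(-0.1043) - (-0.494559)(-0.4783) = 0.74719411
  phi_33 = 0.28545897 / 0.74719411 = 0.382.
Therefore phi_{33} = 0.3820.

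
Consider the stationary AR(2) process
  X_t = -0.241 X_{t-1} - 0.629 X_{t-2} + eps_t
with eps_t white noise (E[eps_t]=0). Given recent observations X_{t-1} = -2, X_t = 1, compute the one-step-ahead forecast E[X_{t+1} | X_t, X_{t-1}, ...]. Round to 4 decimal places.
E[X_{t+1} \mid \mathcal F_t] = 1.0170

For an AR(p) model X_t = c + sum_i phi_i X_{t-i} + eps_t, the
one-step-ahead conditional mean is
  E[X_{t+1} | X_t, ...] = c + sum_i phi_i X_{t+1-i}.
Substitute known values:
  E[X_{t+1} | ...] = (-0.241) * (1) + (-0.629) * (-2)
                   = 1.0170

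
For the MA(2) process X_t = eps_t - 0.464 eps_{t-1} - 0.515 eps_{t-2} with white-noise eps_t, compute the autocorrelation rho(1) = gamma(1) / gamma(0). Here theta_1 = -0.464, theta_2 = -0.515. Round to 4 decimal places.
\rho(1) = -0.1520

For an MA(q) process with theta_0 = 1, the autocovariance is
  gamma(k) = sigma^2 * sum_{i=0..q-k} theta_i * theta_{i+k},
and rho(k) = gamma(k) / gamma(0). Sigma^2 cancels.
  numerator   = (1)*(-0.464) + (-0.464)*(-0.515) = -0.22504.
  denominator = (1)^2 + (-0.464)^2 + (-0.515)^2 = 1.480521.
  rho(1) = -0.22504 / 1.480521 = -0.1520.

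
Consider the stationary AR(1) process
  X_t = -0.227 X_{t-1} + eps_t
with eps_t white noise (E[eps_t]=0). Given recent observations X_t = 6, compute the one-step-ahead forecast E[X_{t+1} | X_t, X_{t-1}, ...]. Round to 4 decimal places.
E[X_{t+1} \mid \mathcal F_t] = -1.3620

For an AR(p) model X_t = c + sum_i phi_i X_{t-i} + eps_t, the
one-step-ahead conditional mean is
  E[X_{t+1} | X_t, ...] = c + sum_i phi_i X_{t+1-i}.
Substitute known values:
  E[X_{t+1} | ...] = (-0.227) * (6)
                   = -1.3620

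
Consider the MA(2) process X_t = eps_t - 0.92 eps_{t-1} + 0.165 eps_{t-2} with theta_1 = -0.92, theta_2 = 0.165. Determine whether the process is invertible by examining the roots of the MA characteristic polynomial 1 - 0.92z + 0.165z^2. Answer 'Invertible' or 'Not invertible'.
\text{Invertible}

The MA(q) characteristic polynomial is P(z) = 1 - 0.92z + 0.165z^2.
Invertibility requires all roots to lie outside the unit circle, i.e. |z| > 1 for every root.
Set 1 + (-0.92) z + (0.165) z^2 = 0, i.e. a z^2 + b z + c = 0 with a = 0.165, b = -0.92, c = 1.
Discriminant D = b^2 - 4ac = (-0.92)^2 - 4*(0.165)*1 = 0.8464 - (0.66) = 0.1864.
D >= 0, so the roots are real: z = (-b +/- sqrt(D)) / (2a) = (0.92 +/- 0.431741) / (0.33).
  z_1 = (0.92 + 0.431741) / (0.33) = 4.0962,   |z_1| = 4.0962.
  z_2 = (0.92 - 0.431741) / (0.33) = 1.4796,   |z_2| = 1.4796.
Moduli of all roots: 4.0962, 1.4796.
All moduli strictly greater than 1? Yes.
Verdict: Invertible.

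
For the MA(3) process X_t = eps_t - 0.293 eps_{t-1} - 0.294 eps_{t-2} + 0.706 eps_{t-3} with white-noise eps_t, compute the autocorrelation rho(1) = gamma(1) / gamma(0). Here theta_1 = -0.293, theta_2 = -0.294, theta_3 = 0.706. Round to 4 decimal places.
\rho(1) = -0.2480

For an MA(q) process with theta_0 = 1, the autocovariance is
  gamma(k) = sigma^2 * sum_{i=0..q-k} theta_i * theta_{i+k},
and rho(k) = gamma(k) / gamma(0). Sigma^2 cancels.
  numerator   = (1)*(-0.293) + (-0.293)*(-0.294) + (-0.294)*(0.706) = -0.414422.
  denominator = (1)^2 + (-0.293)^2 + (-0.294)^2 + (0.706)^2 = 1.670721.
  rho(1) = -0.414422 / 1.670721 = -0.2480.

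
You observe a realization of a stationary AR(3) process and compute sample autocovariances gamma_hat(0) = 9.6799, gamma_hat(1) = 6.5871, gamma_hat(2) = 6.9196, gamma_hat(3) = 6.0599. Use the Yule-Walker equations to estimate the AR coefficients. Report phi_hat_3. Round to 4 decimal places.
\hat\phi_{3} = 0.1160

The Yule-Walker equations for an AR(p) process read, in matrix form,
  Gamma_p phi = r_p,   with   (Gamma_p)_{ij} = gamma(|i - j|),
                       (r_p)_i = gamma(i),   i,j = 1..p.
Substitute the sample gammas (Toeplitz matrix and right-hand side of size 3):
  Gamma_p = [[9.6799, 6.5871, 6.9196], [6.5871, 9.6799, 6.5871], [6.9196, 6.5871, 9.6799]]
  r_p     = [6.5871, 6.9196, 6.0599]
Written out (R1..R3):
  (R1) 9.6799 phi_1 + 6.5871 phi_2 + 6.9196 phi_3 = 6.5871
  (R2) 6.5871 phi_1 + 9.6799 phi_2 + 6.5871 phi_3 = 6.9196
  (R3) 6.9196 phi_1 + 6.5871 phi_2 + 9.6799 phi_3 = 6.0599
Gaussian elimination:
  R2 <- R2 - (6.5871/9.6799) R1 = R2 - (0.680493) R1:  5.197427 phi_2 + 1.878364 phi_3 = 2.437127
  R3 <- R3 - (6.9196/9.6799) R1 = R3 - (0.714842) R1:  1.878364 phi_2 + 4.733479 phi_3 = 1.351164
  R3 <- R3 - (1.878364/5.197427) R2 = R3 - (0.361403) R2:  4.054633 phi_3 = 0.47038
Back-substitution:
  phi_hat_3 = 0.47038 / 4.054633 = 0.11601
  phi_hat_2 = (2.437127 - (1.878364)(0.11601)) / 5.197427 = 0.426984
  phi_hat_1 = (6.5871 - (6.5871)(0.426984) - (6.9196)(0.11601)) / 9.6799 = 0.307004
So phi_hat = [0.3070, 0.4270, 0.1160].
Therefore phi_hat_3 = 0.1160.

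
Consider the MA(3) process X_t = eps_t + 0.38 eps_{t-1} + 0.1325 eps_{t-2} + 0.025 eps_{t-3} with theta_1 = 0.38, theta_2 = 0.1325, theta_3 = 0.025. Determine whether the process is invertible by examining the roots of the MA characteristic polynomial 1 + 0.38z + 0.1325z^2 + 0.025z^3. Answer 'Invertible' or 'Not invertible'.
\text{Invertible}

The MA(q) characteristic polynomial is P(z) = 1 + 0.38z + 0.1325z^2 + 0.025z^3.
Invertibility requires all roots to lie outside the unit circle, i.e. |z| > 1 for every root.
Degree 3: look for a simple real root z0 first, then factor out (1 - z/z0) and solve the remaining quadratic.
Testing z0 = -4: P(-4) = 1 + (0.38)(-4) + (0.1325)(-4)^2 + (0.025)(-4)^3
  = 1 + (-1.52) + (2.12) + (-1.6) = 0.  So z_0 = -4 is a root, |z_0| = 4.
Divide out the factor (1 + 0.25 z) = (1 - z/z0) (since 1/z0 = -0.25):
  P(z) = (1 + 0.25 z)(1 + (0.13) z + (0.1) z^2)
  [check: z-coef 0.13 - (-0.25) = 0.38; z^2-coef 0.1 - (-0.25)(0.13) = 0.1325; z^3-coef -(-0.25)(0.1) = 0.025.]
Remaining roots from the quadratic factor 1 + (0.13) z + (0.1) z^2:
  Set 1 + (0.13) z + (0.1) z^2 = 0, i.e. a z^2 + b z + c = 0 with a = 0.1, b = 0.13, c = 1.
  Discriminant D = b^2 - 4ac = (0.13)^2 - 4*(0.1)*1 = 0.0169 - (0.4) = -0.3831.
  D < 0, so the roots are the complex-conjugate pair z = (-b +/- i sqrt(-D)) / (2a) = -0.65 +/- 3.0948i.
  For a conjugate pair |z|^2 = z * conj(z) = (product of roots) = c/a = 1/(0.1) = 10, so |z| = sqrt(10) = 3.1623 for both roots.
Moduli of all roots: 4.0000, 3.1623, 3.1623.
All moduli strictly greater than 1? Yes.
Verdict: Invertible.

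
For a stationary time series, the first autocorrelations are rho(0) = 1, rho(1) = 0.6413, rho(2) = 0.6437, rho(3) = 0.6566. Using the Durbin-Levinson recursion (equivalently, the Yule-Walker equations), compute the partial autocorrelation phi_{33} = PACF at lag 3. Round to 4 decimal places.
\phi_{33} = 0.3090

The PACF at lag k is phi_{kk}, the last component of the solution
to the Yule-Walker system G_k phi = r_k where
  (G_k)_{ij} = rho(|i - j|), (r_k)_i = rho(i), i,j = 1..k.
Equivalently, Durbin-Levinson gives phi_{kk} iteratively:
  phi_{11} = rho(1)
  phi_{kk} = [rho(k) - sum_{j=1..k-1} phi_{k-1,j} rho(k-j)]
            / [1 - sum_{j=1..k-1} phi_{k-1,j} rho(j)],
  phi_{k,j} = phi_{k-1,j} - phi_{kk} phi_{k-1,k-j},  j = 1..k-1.
Step k = 1:
  phi_11 = rho(1) = 0.6413.
Step k = 2:
  phi_22 = [rho(2) - phi_11 rho(1)] / [1 - phi_11 rho(1)] = [0.6437 - (0.6413)(0.6413)] / [1 - (0.6413)(0.6413)]
         = 0.23243431 / 0.58873431 = 0.394803.
  Update: phi_21 = phi_11 - phi_22 phi_11 = 0.6413 - (0.394803)(0.6413) = 0.388113.
Step k = 3:
  phi_33 = [rho(3) - phi_21 rho(2) - phi_22 rho(1)] / [1 - phi_21 rho(1) - phi_22 rho(2)]
    numerator   = 0.6566 - (0.388113)(0.6437) - (0.394803)(0.6413) = 0.15358451
    denominator = 1 - (0.388113)(0.6413) - (0.394803)(0.6437) = 0.49696845
  phi_33 = 0.15358451 / 0.49696845 = 0.309.
Therefore phi_{33} = 0.3090.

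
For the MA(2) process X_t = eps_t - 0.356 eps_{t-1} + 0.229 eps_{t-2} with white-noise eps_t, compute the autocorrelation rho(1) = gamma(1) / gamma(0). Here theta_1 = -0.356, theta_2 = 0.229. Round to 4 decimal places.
\rho(1) = -0.3710

For an MA(q) process with theta_0 = 1, the autocovariance is
  gamma(k) = sigma^2 * sum_{i=0..q-k} theta_i * theta_{i+k},
and rho(k) = gamma(k) / gamma(0). Sigma^2 cancels.
  numerator   = (1)*(-0.356) + (-0.356)*(0.229) = -0.437524.
  denominator = (1)^2 + (-0.356)^2 + (0.229)^2 = 1.179177.
  rho(1) = -0.437524 / 1.179177 = -0.3710.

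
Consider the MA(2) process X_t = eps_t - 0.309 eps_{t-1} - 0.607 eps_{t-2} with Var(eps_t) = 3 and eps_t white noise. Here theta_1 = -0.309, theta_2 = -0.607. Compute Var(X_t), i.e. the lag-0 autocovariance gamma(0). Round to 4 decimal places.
\gamma(0) = 4.3918

For an MA(q) process X_t = eps_t + sum_i theta_i eps_{t-i} with
Var(eps_t) = sigma^2, the variance is
  gamma(0) = sigma^2 * (1 + sum_i theta_i^2).
  sum_i theta_i^2 = (-0.309)^2 + (-0.607)^2 = 0.095481 + 0.368449 = 0.46393.
  gamma(0) = 3 * (1 + 0.46393) = 3 * 1.46393 = 4.39179, which rounds to 4.3918.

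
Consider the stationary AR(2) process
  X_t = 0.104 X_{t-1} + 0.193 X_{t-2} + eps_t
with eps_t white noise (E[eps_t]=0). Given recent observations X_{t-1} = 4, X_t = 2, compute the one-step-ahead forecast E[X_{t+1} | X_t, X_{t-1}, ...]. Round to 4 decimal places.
E[X_{t+1} \mid \mathcal F_t] = 0.9800

For an AR(p) model X_t = c + sum_i phi_i X_{t-i} + eps_t, the
one-step-ahead conditional mean is
  E[X_{t+1} | X_t, ...] = c + sum_i phi_i X_{t+1-i}.
Substitute known values:
  E[X_{t+1} | ...] = (0.104) * (2) + (0.193) * (4)
                   = 0.9800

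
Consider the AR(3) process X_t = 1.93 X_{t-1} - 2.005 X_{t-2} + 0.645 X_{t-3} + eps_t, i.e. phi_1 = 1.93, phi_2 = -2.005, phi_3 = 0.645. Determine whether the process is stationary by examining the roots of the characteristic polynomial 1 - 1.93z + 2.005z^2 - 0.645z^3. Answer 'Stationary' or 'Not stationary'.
\text{Not stationary}

The AR(p) characteristic polynomial is P(z) = 1 - 1.93z + 2.005z^2 - 0.645z^3.
Stationarity requires all roots to lie outside the unit circle, i.e. |z| > 1 for every root.
Degree 3: look for a simple real root z0 first, then factor out (1 - z/z0) and solve the remaining quadratic.
Testing z0 = 2: P(2) = 1 + (-1.93)(2) + (2.005)(2)^2 + (-0.645)(2)^3
  = 1 + (-3.86) + (8.02) + (-5.16) = 0.  So z_0 = 2 is a root, |z_0| = 2.
Divide out the factor (1 - 0.5 z) = (1 - z/z0) (since 1/z0 = 0.5):
  P(z) = (1 - 0.5 z)(1 + (-1.43) z + (1.29) z^2)
  [check: z-coef -1.43 - (0.5) = -1.93; z^2-coef 1.29 - (0.5)(-1.43) = 2.005; z^3-coef -(0.5)(1.29) = -0.645.]
Remaining roots from the quadratic factor 1 + (-1.43) z + (1.29) z^2:
  Set 1 + (-1.43) z + (1.29) z^2 = 0, i.e. a z^2 + b z + c = 0 with a = 1.29, b = -1.43, c = 1.
  Discriminant D = b^2 - 4ac = (-1.43)^2 - 4*(1.29)*1 = 2.0449 - (5.16) = -3.1151.
  D < 0, so the roots are the complex-conjugate pair z = (-b +/- i sqrt(-D)) / (2a) = 0.5543 +/- 0.6841i.
  For a conjugate pair |z|^2 = z * conj(z) = (product of roots) = c/a = 1/(1.29) = 0.775194, so |z| = sqrt(0.775194) = 0.8805 for both roots.
Moduli of all roots: 2.0000, 0.8805, 0.8805.
All moduli strictly greater than 1? No.
Verdict: Not stationary.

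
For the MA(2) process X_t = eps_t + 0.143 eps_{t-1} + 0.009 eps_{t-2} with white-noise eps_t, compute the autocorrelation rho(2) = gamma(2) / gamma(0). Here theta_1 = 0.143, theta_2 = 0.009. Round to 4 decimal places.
\rho(2) = 0.0088

For an MA(q) process with theta_0 = 1, the autocovariance is
  gamma(k) = sigma^2 * sum_{i=0..q-k} theta_i * theta_{i+k},
and rho(k) = gamma(k) / gamma(0). Sigma^2 cancels.
  numerator   = (1)*(0.009) = 0.009.
  denominator = (1)^2 + (0.143)^2 + (0.009)^2 = 1.02053.
  rho(2) = 0.009 / 1.02053 = 0.0088.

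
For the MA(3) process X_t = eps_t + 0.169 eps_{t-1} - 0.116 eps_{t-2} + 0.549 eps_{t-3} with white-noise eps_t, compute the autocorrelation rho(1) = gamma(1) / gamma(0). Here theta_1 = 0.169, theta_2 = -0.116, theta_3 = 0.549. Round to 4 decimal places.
\rho(1) = 0.0638

For an MA(q) process with theta_0 = 1, the autocovariance is
  gamma(k) = sigma^2 * sum_{i=0..q-k} theta_i * theta_{i+k},
and rho(k) = gamma(k) / gamma(0). Sigma^2 cancels.
  numerator   = (1)*(0.169) + (0.169)*(-0.116) + (-0.116)*(0.549) = 0.085712.
  denominator = (1)^2 + (0.169)^2 + (-0.116)^2 + (0.549)^2 = 1.343418.
  rho(1) = 0.085712 / 1.343418 = 0.0638.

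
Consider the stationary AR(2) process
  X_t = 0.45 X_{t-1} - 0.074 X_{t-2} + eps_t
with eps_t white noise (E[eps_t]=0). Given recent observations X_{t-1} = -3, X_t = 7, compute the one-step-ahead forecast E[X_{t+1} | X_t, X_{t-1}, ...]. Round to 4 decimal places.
E[X_{t+1} \mid \mathcal F_t] = 3.3720

For an AR(p) model X_t = c + sum_i phi_i X_{t-i} + eps_t, the
one-step-ahead conditional mean is
  E[X_{t+1} | X_t, ...] = c + sum_i phi_i X_{t+1-i}.
Substitute known values:
  E[X_{t+1} | ...] = (0.45) * (7) + (-0.074) * (-3)
                   = 3.3720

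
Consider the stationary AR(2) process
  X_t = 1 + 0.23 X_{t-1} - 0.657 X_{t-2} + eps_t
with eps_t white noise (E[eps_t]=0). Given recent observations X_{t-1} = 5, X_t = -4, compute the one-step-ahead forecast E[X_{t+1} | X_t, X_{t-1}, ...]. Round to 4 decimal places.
E[X_{t+1} \mid \mathcal F_t] = -3.2050

For an AR(p) model X_t = c + sum_i phi_i X_{t-i} + eps_t, the
one-step-ahead conditional mean is
  E[X_{t+1} | X_t, ...] = c + sum_i phi_i X_{t+1-i}.
Substitute known values:
  E[X_{t+1} | ...] = 1 + (0.23) * (-4) + (-0.657) * (5)
                   = -3.2050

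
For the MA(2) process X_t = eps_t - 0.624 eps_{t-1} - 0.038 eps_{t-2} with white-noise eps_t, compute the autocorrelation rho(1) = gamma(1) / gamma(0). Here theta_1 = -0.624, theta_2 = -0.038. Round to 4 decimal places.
\rho(1) = -0.4316

For an MA(q) process with theta_0 = 1, the autocovariance is
  gamma(k) = sigma^2 * sum_{i=0..q-k} theta_i * theta_{i+k},
and rho(k) = gamma(k) / gamma(0). Sigma^2 cancels.
  numerator   = (1)*(-0.624) + (-0.624)*(-0.038) = -0.600288.
  denominator = (1)^2 + (-0.624)^2 + (-0.038)^2 = 1.39082.
  rho(1) = -0.600288 / 1.39082 = -0.4316.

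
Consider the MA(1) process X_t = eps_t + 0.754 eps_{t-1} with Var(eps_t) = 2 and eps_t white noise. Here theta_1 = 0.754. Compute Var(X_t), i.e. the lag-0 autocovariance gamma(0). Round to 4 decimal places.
\gamma(0) = 3.1370

For an MA(q) process X_t = eps_t + sum_i theta_i eps_{t-i} with
Var(eps_t) = sigma^2, the variance is
  gamma(0) = sigma^2 * (1 + sum_i theta_i^2).
  sum_i theta_i^2 = (0.754)^2 = 0.568516.
  gamma(0) = 2 * (1 + 0.568516) = 2 * 1.568516 = 3.137032, which rounds to 3.1370.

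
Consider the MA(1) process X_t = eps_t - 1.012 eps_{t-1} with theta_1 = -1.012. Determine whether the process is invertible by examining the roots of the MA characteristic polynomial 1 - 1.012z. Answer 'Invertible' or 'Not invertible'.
\text{Not invertible}

The MA(q) characteristic polynomial is P(z) = 1 - 1.012z.
Invertibility requires all roots to lie outside the unit circle, i.e. |z| > 1 for every root.
This is linear in z: 1 + (-1.012) z = 0  =>  z = -1/(-1.012) = 0.988142,  |z| = 0.988142.
Moduli of all roots: 0.9881.
All moduli strictly greater than 1? No.
Verdict: Not invertible.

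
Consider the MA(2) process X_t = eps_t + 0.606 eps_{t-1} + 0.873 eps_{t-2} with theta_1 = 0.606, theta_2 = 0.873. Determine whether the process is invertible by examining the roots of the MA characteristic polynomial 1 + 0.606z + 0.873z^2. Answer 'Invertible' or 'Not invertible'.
\text{Invertible}

The MA(q) characteristic polynomial is P(z) = 1 + 0.606z + 0.873z^2.
Invertibility requires all roots to lie outside the unit circle, i.e. |z| > 1 for every root.
Set 1 + (0.606) z + (0.873) z^2 = 0, i.e. a z^2 + b z + c = 0 with a = 0.873, b = 0.606, c = 1.
Discriminant D = b^2 - 4ac = (0.606)^2 - 4*(0.873)*1 = 0.367236 - (3.492) = -3.124764.
D < 0, so the roots are the complex-conjugate pair z = (-b +/- i sqrt(-D)) / (2a) = -0.3471 +/- 1.0124i.
For a conjugate pair |z|^2 = z * conj(z) = (product of roots) = c/a = 1/(0.873) = 1.145475, so |z| = sqrt(1.145475) = 1.0703 for both roots.
Moduli of all roots: 1.0703, 1.0703.
All moduli strictly greater than 1? Yes.
Verdict: Invertible.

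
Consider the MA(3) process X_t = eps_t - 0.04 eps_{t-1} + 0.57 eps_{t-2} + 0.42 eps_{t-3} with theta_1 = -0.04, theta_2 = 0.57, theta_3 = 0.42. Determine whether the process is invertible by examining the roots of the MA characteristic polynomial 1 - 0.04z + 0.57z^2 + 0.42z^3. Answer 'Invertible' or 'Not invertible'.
\text{Invertible}

The MA(q) characteristic polynomial is P(z) = 1 - 0.04z + 0.57z^2 + 0.42z^3.
Invertibility requires all roots to lie outside the unit circle, i.e. |z| > 1 for every root.
Degree 3: look for a simple real root z0 first, then factor out (1 - z/z0) and solve the remaining quadratic.
Testing z0 = -2: P(-2) = 1 + (-0.04)(-2) + (0.57)(-2)^2 + (0.42)(-2)^3
  = 1 + (0.08) + (2.28) + (-3.36) = 0.  So z_0 = -2 is a root, |z_0| = 2.
Divide out the factor (1 + 0.5 z) = (1 - z/z0) (since 1/z0 = -0.5):
  P(z) = (1 + 0.5 z)(1 + (-0.54) z + (0.84) z^2)
  [check: z-coef -0.54 - (-0.5) = -0.04; z^2-coef 0.84 - (-0.5)(-0.54) = 0.57; z^3-coef -(-0.5)(0.84) = 0.42.]
Remaining roots from the quadratic factor 1 + (-0.54) z + (0.84) z^2:
  Set 1 + (-0.54) z + (0.84) z^2 = 0, i.e. a z^2 + b z + c = 0 with a = 0.84, b = -0.54, c = 1.
  Discriminant D = b^2 - 4ac = (-0.54)^2 - 4*(0.84)*1 = 0.2916 - (3.36) = -3.0684.
  D < 0, so the roots are the complex-conjugate pair z = (-b +/- i sqrt(-D)) / (2a) = 0.3214 +/- 1.0427i.
  For a conjugate pair |z|^2 = z * conj(z) = (product of roots) = c/a = 1/(0.84) = 1.190476, so |z| = sqrt(1.190476) = 1.0911 for both roots.
Moduli of all roots: 2.0000, 1.0911, 1.0911.
All moduli strictly greater than 1? Yes.
Verdict: Invertible.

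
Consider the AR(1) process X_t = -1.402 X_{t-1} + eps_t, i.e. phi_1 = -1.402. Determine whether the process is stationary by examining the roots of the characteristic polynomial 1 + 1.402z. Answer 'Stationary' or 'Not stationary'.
\text{Not stationary}

The AR(p) characteristic polynomial is P(z) = 1 + 1.402z.
Stationarity requires all roots to lie outside the unit circle, i.e. |z| > 1 for every root.
This is linear in z: 1 + (1.402) z = 0  =>  z = -1/(1.402) = -0.713267,  |z| = 0.713267.
Moduli of all roots: 0.7133.
All moduli strictly greater than 1? No.
Verdict: Not stationary.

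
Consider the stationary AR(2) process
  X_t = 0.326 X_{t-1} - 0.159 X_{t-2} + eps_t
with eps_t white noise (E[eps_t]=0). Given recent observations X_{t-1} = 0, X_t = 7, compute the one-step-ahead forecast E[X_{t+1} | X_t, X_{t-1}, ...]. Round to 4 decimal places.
E[X_{t+1} \mid \mathcal F_t] = 2.2820

For an AR(p) model X_t = c + sum_i phi_i X_{t-i} + eps_t, the
one-step-ahead conditional mean is
  E[X_{t+1} | X_t, ...] = c + sum_i phi_i X_{t+1-i}.
Substitute known values:
  E[X_{t+1} | ...] = (0.326) * (7) + (-0.159) * (0)
                   = 2.2820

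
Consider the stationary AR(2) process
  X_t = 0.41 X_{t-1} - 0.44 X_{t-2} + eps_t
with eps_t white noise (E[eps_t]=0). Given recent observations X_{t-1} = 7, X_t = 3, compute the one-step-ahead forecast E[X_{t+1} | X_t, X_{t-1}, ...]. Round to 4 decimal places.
E[X_{t+1} \mid \mathcal F_t] = -1.8500

For an AR(p) model X_t = c + sum_i phi_i X_{t-i} + eps_t, the
one-step-ahead conditional mean is
  E[X_{t+1} | X_t, ...] = c + sum_i phi_i X_{t+1-i}.
Substitute known values:
  E[X_{t+1} | ...] = (0.41) * (3) + (-0.44) * (7)
                   = -1.8500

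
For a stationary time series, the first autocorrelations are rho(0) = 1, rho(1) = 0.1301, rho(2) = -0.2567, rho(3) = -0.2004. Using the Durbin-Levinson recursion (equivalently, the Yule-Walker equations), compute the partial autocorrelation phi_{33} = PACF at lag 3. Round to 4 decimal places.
\phi_{33} = -0.1340

The PACF at lag k is phi_{kk}, the last component of the solution
to the Yule-Walker system G_k phi = r_k where
  (G_k)_{ij} = rho(|i - j|), (r_k)_i = rho(i), i,j = 1..k.
Equivalently, Durbin-Levinson gives phi_{kk} iteratively:
  phi_{11} = rho(1)
  phi_{kk} = [rho(k) - sum_{j=1..k-1} phi_{k-1,j} rho(k-j)]
            / [1 - sum_{j=1..k-1} phi_{k-1,j} rho(j)],
  phi_{k,j} = phi_{k-1,j} - phi_{kk} phi_{k-1,k-j},  j = 1..k-1.
Step k = 1:
  phi_11 = rho(1) = 0.1301.
Step k = 2:
  phi_22 = [rho(2) - phi_11 rho(1)] / [1 - phi_11 rho(1)] = [-0.2567 - (0.1301)(0.1301)] / [1 - (0.1301)(0.1301)]
         = -0.27362601 / 0.98307399 = -0.278337.
  Update: phi_21 = phi_11 - phi_22 phi_11 = 0.1301 - (-0.278337)(0.1301) = 0.166312.
Step k = 3:
  phi_33 = [rho(3) - phi_21 rho(2) - phi_22 rho(1)] / [1 - phi_21 rho(1) - phi_22 rho(2)]
    numerator   = -0.2004 - (0.166312)(-0.2567) - (-0.278337)(0.1301) = -0.12149613
    denominator = 1 - (0.166312)(0.1301) - (-0.278337)(-0.2567) = 0.90691371
  phi_33 = -0.12149613 / 0.90691371 = -0.134.
Therefore phi_{33} = -0.1340.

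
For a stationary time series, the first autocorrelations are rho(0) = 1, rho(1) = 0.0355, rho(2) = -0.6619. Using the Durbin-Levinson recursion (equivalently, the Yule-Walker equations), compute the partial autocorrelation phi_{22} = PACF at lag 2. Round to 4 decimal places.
\phi_{22} = -0.6640

The PACF at lag k is phi_{kk}, the last component of the solution
to the Yule-Walker system G_k phi = r_k where
  (G_k)_{ij} = rho(|i - j|), (r_k)_i = rho(i), i,j = 1..k.
Equivalently, Durbin-Levinson gives phi_{kk} iteratively:
  phi_{11} = rho(1)
  phi_{kk} = [rho(k) - sum_{j=1..k-1} phi_{k-1,j} rho(k-j)]
            / [1 - sum_{j=1..k-1} phi_{k-1,j} rho(j)],
  phi_{k,j} = phi_{k-1,j} - phi_{kk} phi_{k-1,k-j},  j = 1..k-1.
Step k = 1:
  phi_11 = rho(1) = 0.0355.
Step k = 2:
  phi_22 = [rho(2) - phi_11 rho(1)] / [1 - phi_11 rho(1)] = [-0.6619 - (0.0355)(0.0355)] / [1 - (0.0355)(0.0355)]
         = -0.66316025 / 0.99873975 = -0.664.
Therefore phi_{22} = -0.6640.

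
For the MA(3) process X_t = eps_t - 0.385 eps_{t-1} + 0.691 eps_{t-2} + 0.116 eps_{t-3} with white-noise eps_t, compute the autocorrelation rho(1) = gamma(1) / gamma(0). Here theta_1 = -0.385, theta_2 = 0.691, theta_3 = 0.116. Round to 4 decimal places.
\rho(1) = -0.3483

For an MA(q) process with theta_0 = 1, the autocovariance is
  gamma(k) = sigma^2 * sum_{i=0..q-k} theta_i * theta_{i+k},
and rho(k) = gamma(k) / gamma(0). Sigma^2 cancels.
  numerator   = (1)*(-0.385) + (-0.385)*(0.691) + (0.691)*(0.116) = -0.570879.
  denominator = (1)^2 + (-0.385)^2 + (0.691)^2 + (0.116)^2 = 1.639162.
  rho(1) = -0.570879 / 1.639162 = -0.3483.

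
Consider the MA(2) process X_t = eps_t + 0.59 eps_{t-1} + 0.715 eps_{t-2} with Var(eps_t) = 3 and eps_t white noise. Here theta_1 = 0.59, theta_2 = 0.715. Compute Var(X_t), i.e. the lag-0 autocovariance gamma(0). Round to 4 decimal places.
\gamma(0) = 5.5780

For an MA(q) process X_t = eps_t + sum_i theta_i eps_{t-i} with
Var(eps_t) = sigma^2, the variance is
  gamma(0) = sigma^2 * (1 + sum_i theta_i^2).
  sum_i theta_i^2 = (0.59)^2 + (0.715)^2 = 0.3481 + 0.511225 = 0.859325.
  gamma(0) = 3 * (1 + 0.859325) = 3 * 1.859325 = 5.577975, which rounds to 5.5780.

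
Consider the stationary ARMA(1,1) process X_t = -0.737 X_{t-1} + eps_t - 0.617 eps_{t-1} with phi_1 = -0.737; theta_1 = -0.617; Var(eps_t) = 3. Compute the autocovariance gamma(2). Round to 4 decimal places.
\gamma(2) = 9.5331

Multiply the model equation by X_{t-k} and take expectations. With theta_0 = psi_0 = 1 and psi_j the MA(infinity) weights, this gives
  gamma(k) - sum_i phi_i gamma(k-i) = c_k,
  c_k = sigma^2 * sum_{j=k..q} theta_j psi_{j-k}   (c_k = 0 for k > q),
using gamma(-m) = gamma(m).
psi-weights needed (psi_j = theta_j + sum_i phi_i psi_{j-i}):
  psi_1 = theta_1 + phi_1 = -0.617 + (-0.737) = -1.354
Right-hand sides:
  c_0 = sigma^2 (1 + theta_1 psi_1) = 3 * (1 + (-0.617)(-1.354)) = 3 * 1.835418 = 5.506254
  c_1 = sigma^2 theta_1 = 3 * (-0.617) = -1.851
  c_2 = 0
Equations for k = 0 and k = 1 (AR order 1):
  gamma(0) = phi_1 gamma(1) + c_0
  gamma(1) = phi_1 gamma(0) + c_1
Substituting the second into the first: gamma(0) (1 - phi_1^2) = c_0 + phi_1 c_1, so
  gamma(0) = (c_0 + phi_1 c_1) / (1 - phi_1^2) = (5.506254 + (-0.737)(-1.851)) / (1 - (-0.737)^2) = 6.870441 / 0.456831 = 15.039349.
  gamma(1) = phi_1 gamma(0) + c_1 = (-0.737)(15.039349) + (-1.851) = -12.935.
For k = 2 (> q): gamma(2) = phi_1 gamma(1) = (-0.737)(-12.935) = 9.533095.
Therefore gamma(2) = 9.5331 (to 4 decimal places).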